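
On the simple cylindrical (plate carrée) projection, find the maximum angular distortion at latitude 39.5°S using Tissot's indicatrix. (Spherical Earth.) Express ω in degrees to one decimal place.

Plate carrée maps x = Rλ, y = Rφ. The meridian scale is h = 1 and the parallel scale is k = 1/cos φ = sec φ.
At 39.5°: h = 1.000, k = 1.296; principal scales a = 1.296, b = 1.000.
sin(ω/2) = (a − b)/(a + b) = 0.2960/2.296 = 0.1289, so ω = 2 arcsin(0.1289) ≈ 14.8°.

14.8°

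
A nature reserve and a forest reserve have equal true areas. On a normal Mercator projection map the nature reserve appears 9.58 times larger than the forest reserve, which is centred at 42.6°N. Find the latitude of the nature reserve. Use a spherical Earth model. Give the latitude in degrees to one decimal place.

On Mercator, (apparent₁)/(apparent₂) = sec²φ₁ / sec²φ₂ when true areas are equal.
cos²φ₂ / cos²φ₁ = 9.58  ⇒  cos φ₁ = cos 42.6° / √9.58 = 0.7361/3.095 = 0.2378.
φ₁ = arccos(0.2378) ≈ 76.2°.

76.2°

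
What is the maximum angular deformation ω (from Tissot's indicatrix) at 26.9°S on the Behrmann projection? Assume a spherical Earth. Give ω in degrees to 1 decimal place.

3.4°

Behrmann is a cylindrical equal-area projection with standard parallels at ±30°. A cylindrical equal-area projection with standard parallel φ₀ has meridian scale h = cos φ / cos φ₀ and parallel scale k = cos φ₀ / cos φ (so areas are preserved, h·k = 1).
At 26.9°: h = 1.030, k = 0.9711; principal scales a = 1.030, b = 0.9711.
sin(ω/2) = (a − b)/(a + b) = 0.05866/2.001 = 0.02932, so ω = 2 arcsin(0.02932) ≈ 3.4°.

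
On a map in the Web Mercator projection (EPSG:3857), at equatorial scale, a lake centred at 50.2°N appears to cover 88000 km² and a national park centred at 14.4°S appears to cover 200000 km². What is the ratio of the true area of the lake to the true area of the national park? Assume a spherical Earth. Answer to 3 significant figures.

0.192

Mercator's areal exaggeration is sec²φ; hence true area = (apparent area) · cos²φ.
True area of lake: 88000 × cos²(50.2°) = 88000 × 0.4097 = 36060 km².
True area of national park: 200000 × cos²(14.4°) = 200000 × 0.9382 = 187600 km².
Ratio = 36060 / 187600 ≈ 0.192.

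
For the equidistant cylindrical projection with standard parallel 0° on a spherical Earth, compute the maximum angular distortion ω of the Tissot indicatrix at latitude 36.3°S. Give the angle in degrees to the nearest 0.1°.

For the equirectangular projection with φ₀ = 0 (plate carrée), h = 1 along meridians and k = sec φ along parallels.
At 36.3°: h = 1.000, k = 1.241; principal scales a = 1.241, b = 1.000.
sin(ω/2) = (a − b)/(a + b) = 0.2408/2.241 = 0.1075, so ω = 2 arcsin(0.1075) ≈ 12.3°.

12.3°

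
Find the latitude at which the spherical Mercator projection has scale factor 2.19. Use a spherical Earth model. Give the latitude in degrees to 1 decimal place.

62.8°

Mercator scale is k = sec φ = 1/cos φ.
1/cos φ = 2.19  ⇒  cos φ = 0.4566  ⇒  φ = arccos(0.4566) ≈ 62.8°.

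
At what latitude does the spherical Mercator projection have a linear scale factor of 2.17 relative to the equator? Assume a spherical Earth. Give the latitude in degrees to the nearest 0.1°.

Mercator scale is k = sec φ = 1/cos φ.
1/cos φ = 2.17  ⇒  cos φ = 0.4608  ⇒  φ = arccos(0.4608) ≈ 62.6°.

62.6°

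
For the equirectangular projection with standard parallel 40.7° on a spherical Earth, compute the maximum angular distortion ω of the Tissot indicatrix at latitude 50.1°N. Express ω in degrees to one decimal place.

The equidistant cylindrical projection with φ₀ = 40.7° has h = 1 (meridians true) and k = cos φ₀ / cos φ along parallels.
At 50.1°: h = 1.000, k = 1.182; principal scales a = 1.182, b = 1.000.
sin(ω/2) = (a − b)/(a + b) = 0.1819/2.182 = 0.08337, so ω = 2 arcsin(0.08337) ≈ 9.6°.

9.6°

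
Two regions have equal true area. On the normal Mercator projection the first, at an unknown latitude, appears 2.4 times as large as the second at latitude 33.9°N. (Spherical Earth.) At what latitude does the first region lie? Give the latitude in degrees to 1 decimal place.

On Mercator, (apparent₁)/(apparent₂) = sec²φ₁ / sec²φ₂ when true areas are equal.
cos²φ₂ / cos²φ₁ = 2.4  ⇒  cos φ₁ = cos 33.9° / √2.4 = 0.8300/1.549 = 0.5358.
φ₁ = arccos(0.5358) ≈ 57.6°.

57.6°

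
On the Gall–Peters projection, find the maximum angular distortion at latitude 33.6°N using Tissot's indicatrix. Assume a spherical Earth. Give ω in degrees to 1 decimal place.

18.7°

Gall–Peters is a cylindrical equal-area projection with standard parallels at ±45°. A cylindrical equal-area projection with standard parallel φ₀ has meridian scale h = cos φ / cos φ₀ and parallel scale k = cos φ₀ / cos φ (so areas are preserved, h·k = 1).
At 33.6°: h = 1.178, k = 0.8489; principal scales a = 1.178, b = 0.8489.
sin(ω/2) = (a − b)/(a + b) = 0.3290/2.027 = 0.1623, so ω = 2 arcsin(0.1623) ≈ 18.7°.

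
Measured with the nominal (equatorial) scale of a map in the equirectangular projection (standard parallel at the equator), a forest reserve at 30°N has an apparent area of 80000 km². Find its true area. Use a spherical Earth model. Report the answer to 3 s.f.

69300 km²

In the plate carrée (x = Rλ, y = Rφ), meridians are true-scale (h = 1) and parallels are stretched by k = sec φ.
Areal scale = h·k = 1 × sec φ; at 30°, h = 1.000, k = 1.155, so h·k = 1.155.
True area = apparent / (areal scale) = 80000 / 1.155 ≈ 69300 km².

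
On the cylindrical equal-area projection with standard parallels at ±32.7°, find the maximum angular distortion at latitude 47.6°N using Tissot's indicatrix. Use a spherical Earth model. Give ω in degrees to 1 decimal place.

For cylindrical equal-area with standard parallel φ₀, h = cos φ / cos φ₀ and k = cos φ₀ / cos φ, so h·k = 1.
At 47.6°: h = 0.8013, k = 1.248; principal scales a = 1.248, b = 0.8013.
sin(ω/2) = (a − b)/(a + b) = 0.4467/2.049 = 0.2180, so ω = 2 arcsin(0.2180) ≈ 25.2°.

25.2°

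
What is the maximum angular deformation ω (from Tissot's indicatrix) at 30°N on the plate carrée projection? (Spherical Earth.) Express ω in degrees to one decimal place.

Plate carrée maps x = Rλ, y = Rφ. The meridian scale is h = 1 and the parallel scale is k = 1/cos φ = sec φ.
At 30°: h = 1.000, k = 1.155; principal scales a = 1.155, b = 1.000.
sin(ω/2) = (a − b)/(a + b) = 0.1547/2.155 = 0.07180, so ω = 2 arcsin(0.07180) ≈ 8.2°.

8.2°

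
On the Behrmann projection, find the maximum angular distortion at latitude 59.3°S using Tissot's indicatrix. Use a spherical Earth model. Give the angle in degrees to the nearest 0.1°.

57.9°

The Behrmann projection is cylindrical equal-area with φ₀ = 30°. A cylindrical equal-area projection with standard parallel φ₀ has meridian scale h = cos φ / cos φ₀ and parallel scale k = cos φ₀ / cos φ (so areas are preserved, h·k = 1).
At 59.3°: h = 0.5895, k = 1.696; principal scales a = 1.696, b = 0.5895.
sin(ω/2) = (a − b)/(a + b) = 1.107/2.286 = 0.4842, so ω = 2 arcsin(0.4842) ≈ 57.9°.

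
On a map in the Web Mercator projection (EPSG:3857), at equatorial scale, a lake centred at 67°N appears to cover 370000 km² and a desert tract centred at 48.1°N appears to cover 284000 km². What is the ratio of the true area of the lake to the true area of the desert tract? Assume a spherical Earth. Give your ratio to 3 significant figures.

0.446

Mercator's areal exaggeration is sec²φ; hence true area = (apparent area) · cos²φ.
True area of lake: 370000 × cos²(67°) = 370000 × 0.1527 = 56490 km².
True area of desert tract: 284000 × cos²(48.1°) = 284000 × 0.4460 = 126700 km².
Ratio = 56490 / 126700 ≈ 0.446.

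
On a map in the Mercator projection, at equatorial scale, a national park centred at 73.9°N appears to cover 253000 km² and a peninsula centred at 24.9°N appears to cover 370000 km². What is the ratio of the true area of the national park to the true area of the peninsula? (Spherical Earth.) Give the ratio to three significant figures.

Mercator's areal exaggeration is sec²φ; hence true area = (apparent area) · cos²φ.
True area of national park: 253000 × cos²(73.9°) = 253000 × 0.07690 = 19460 km².
True area of peninsula: 370000 × cos²(24.9°) = 370000 × 0.8227 = 304400 km².
Ratio = 19460 / 304400 ≈ 0.0639.

0.0639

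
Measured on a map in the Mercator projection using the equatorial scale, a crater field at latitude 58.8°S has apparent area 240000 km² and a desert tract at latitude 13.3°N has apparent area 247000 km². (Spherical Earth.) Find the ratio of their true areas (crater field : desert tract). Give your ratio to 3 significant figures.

0.275

Mercator's areal exaggeration is sec²φ; hence true area = (apparent area) · cos²φ.
True area of crater field: 240000 × cos²(58.8°) = 240000 × 0.2684 = 64400 km².
True area of desert tract: 247000 × cos²(13.3°) = 247000 × 0.9471 = 233900 km².
Ratio = 64400 / 233900 ≈ 0.275.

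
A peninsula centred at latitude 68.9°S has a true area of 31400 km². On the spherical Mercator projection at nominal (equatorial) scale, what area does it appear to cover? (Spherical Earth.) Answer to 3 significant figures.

The Mercator projection is conformal; its linear scale factor is the same in every direction and equals sec φ = 1/cos φ.
Areal scale = k² = sec²φ = 1/cos²(68.9°) = 1/0.3600² = 7.716.
Apparent area = 31400 × 7.716 ≈ 242000 km².

242000 km²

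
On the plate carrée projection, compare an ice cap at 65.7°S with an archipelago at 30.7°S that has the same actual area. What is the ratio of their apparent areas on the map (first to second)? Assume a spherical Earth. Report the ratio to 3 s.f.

2.09

Plate carrée maps x = Rλ, y = Rφ. The meridian scale is h = 1 and the parallel scale is k = 1/cos φ = sec φ.
Areal scale at 65.7°: h·k = 1.000 × 2.430 = 2.430.
Areal scale at 30.7°: h·k = 1.000 × 1.163 = 1.163.
Ratio = 2.430/1.163 ≈ 2.09.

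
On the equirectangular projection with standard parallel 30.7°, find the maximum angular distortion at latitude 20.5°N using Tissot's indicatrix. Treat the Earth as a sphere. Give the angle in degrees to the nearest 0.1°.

4.9°

The equidistant cylindrical projection with φ₀ = 30.7° has h = 1 (meridians true) and k = cos φ₀ / cos φ along parallels.
At 20.5°: h = 1.000, k = 0.9180; principal scales a = 1.000, b = 0.9180.
sin(ω/2) = (a − b)/(a + b) = 0.08201/1.918 = 0.04276, so ω = 2 arcsin(0.04276) ≈ 4.9°.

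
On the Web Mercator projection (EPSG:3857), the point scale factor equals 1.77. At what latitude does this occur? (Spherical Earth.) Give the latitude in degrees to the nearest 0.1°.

55.6°

Mercator scale is k = sec φ = 1/cos φ.
1/cos φ = 1.77  ⇒  cos φ = 0.5650  ⇒  φ = arccos(0.5650) ≈ 55.6°.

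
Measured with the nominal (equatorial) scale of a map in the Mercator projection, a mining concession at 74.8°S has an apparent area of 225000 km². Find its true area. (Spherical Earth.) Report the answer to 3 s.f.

Mercator is conformal, so the point scale is isotropic: h = k = sec φ = 1/cos φ.
Areal scale = k² = sec²φ = 1/cos²(74.8°) = 1/0.2622² = 14.55.
True area = apparent / (areal scale) = 225000 / 14.55 ≈ 15500 km².

15500 km²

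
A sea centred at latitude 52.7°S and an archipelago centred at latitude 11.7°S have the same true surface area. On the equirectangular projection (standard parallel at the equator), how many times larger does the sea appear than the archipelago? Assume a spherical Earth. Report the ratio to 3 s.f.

1.62

For the equirectangular projection with φ₀ = 0 (plate carrée), h = 1 along meridians and k = sec φ along parallels.
Areal scale at 52.7°: h·k = 1.000 × 1.650 = 1.650.
Areal scale at 11.7°: h·k = 1.000 × 1.021 = 1.021.
Ratio = 1.650/1.021 ≈ 1.62.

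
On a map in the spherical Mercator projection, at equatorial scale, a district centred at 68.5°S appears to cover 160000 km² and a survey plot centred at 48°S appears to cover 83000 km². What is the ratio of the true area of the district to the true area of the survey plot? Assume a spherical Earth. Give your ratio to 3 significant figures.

0.578

Mercator's areal exaggeration is sec²φ; hence true area = (apparent area) · cos²φ.
True area of district: 160000 × cos²(68.5°) = 160000 × 0.1343 = 21490 km².
True area of survey plot: 83000 × cos²(48°) = 83000 × 0.4477 = 37160 km².
Ratio = 21490 / 37160 ≈ 0.578.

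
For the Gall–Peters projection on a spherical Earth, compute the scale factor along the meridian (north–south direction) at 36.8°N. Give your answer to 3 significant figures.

1.13

Gall–Peters is a cylindrical equal-area projection with standard parallels at ±45°. Cylindrical equal-area (φ₀ = 45°): h = cos φ / cos 45° along meridians, k = cos 45° / cos φ along parallels; h·k = 1.
h = cos 36.8° / cos 45° = 0.8007/0.7071 = 1.132.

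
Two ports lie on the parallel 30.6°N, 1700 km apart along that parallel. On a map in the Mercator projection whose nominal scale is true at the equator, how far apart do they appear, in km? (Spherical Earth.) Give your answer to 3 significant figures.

1980 km

The Mercator projection is conformal; its linear scale factor is the same in every direction and equals sec φ = 1/cos φ.
Along the parallel, k = sec 30.6° = 1/0.8607 = 1.162.
Map distance = 1700 × 1.162 ≈ 1980 km.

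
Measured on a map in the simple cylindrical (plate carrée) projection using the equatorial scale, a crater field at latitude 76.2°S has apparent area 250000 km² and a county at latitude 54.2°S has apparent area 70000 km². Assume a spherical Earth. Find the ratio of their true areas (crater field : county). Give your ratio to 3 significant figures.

1.46

On the plate carrée, areal scale = h·k = 1 × sec φ, so true area = apparent × cos φ.
True area of crater field: 250000 × cos(76.2°) = 250000 × 0.2385 = 59630 km².
True area of county: 70000 × cos(54.2°) = 70000 × 0.5850 = 40950 km².
Ratio = 59630 / 40950 ≈ 1.46.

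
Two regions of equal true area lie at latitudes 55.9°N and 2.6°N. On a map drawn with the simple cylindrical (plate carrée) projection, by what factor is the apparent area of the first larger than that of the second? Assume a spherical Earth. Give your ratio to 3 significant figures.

Plate carrée maps x = Rλ, y = Rφ. The meridian scale is h = 1 and the parallel scale is k = 1/cos φ = sec φ.
Areal scale at 55.9°: h·k = 1.000 × 1.784 = 1.784.
Areal scale at 2.6°: h·k = 1.000 × 1.001 = 1.001.
Ratio = 1.784/1.001 ≈ 1.78.

1.78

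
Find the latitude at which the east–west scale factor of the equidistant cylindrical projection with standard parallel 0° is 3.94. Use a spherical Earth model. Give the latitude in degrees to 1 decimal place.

75.3°

Plate carrée: h = 1, k = sec φ along parallels.
sec φ = 3.94  ⇒  cos φ = 0.2538  ⇒  φ ≈ 75.3°.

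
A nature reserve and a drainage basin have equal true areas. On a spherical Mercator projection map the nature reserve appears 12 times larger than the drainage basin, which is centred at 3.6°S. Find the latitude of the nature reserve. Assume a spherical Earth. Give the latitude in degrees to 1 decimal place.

73.3°

On Mercator, (apparent₁)/(apparent₂) = sec²φ₁ / sec²φ₂ when true areas are equal.
cos²φ₂ / cos²φ₁ = 12  ⇒  cos φ₁ = cos 3.6° / √12 = 0.9980/3.464 = 0.2881.
φ₁ = arccos(0.2881) ≈ 73.3°.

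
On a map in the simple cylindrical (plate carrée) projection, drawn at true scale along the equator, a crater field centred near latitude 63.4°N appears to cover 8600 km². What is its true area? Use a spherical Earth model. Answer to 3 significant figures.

In the plate carrée (x = Rλ, y = Rφ), meridians are true-scale (h = 1) and parallels are stretched by k = sec φ.
Areal scale = h·k = 1 × sec φ; at 63.4°, h = 1.000, k = 2.233, so h·k = 2.233.
True area = apparent / (areal scale) = 8600 / 2.233 ≈ 3850 km².

3850 km²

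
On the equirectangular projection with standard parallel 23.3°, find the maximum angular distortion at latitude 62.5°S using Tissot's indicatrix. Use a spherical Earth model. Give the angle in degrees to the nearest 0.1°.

38.6°

With standard parallel φ₀ = 23.3°, the equirectangular projection gives x = Rλ cos φ₀, y = Rφ, so h = 1 and k = cos 23.3° / cos φ.
At 62.5°: h = 1.000, k = 1.989; principal scales a = 1.989, b = 1.000.
sin(ω/2) = (a − b)/(a + b) = 0.9891/2.989 = 0.3309, so ω = 2 arcsin(0.3309) ≈ 38.6°.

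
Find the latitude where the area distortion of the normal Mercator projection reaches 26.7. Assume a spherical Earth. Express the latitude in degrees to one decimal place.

Mercator areal scale is sec²φ.
sec²φ = 26.7  ⇒  cos²φ = 0.03745  ⇒  cos φ = 0.1935.
φ = arccos(0.1935) ≈ 78.8°.

78.8°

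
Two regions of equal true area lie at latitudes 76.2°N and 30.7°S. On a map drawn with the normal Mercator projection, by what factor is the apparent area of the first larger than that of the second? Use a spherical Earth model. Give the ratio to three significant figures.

13.0

On Mercator, area is exaggerated by sec²φ = 1/cos²φ.
At 76.2°: sec²(76.2°) = 1/0.2385² = 17.58.
At 30.7°: sec²(30.7°) = 1/0.8599² = 1.353.
Ratio = 17.58/1.353 = cos²(30.7°)/cos²(76.2°) ≈ 13.0.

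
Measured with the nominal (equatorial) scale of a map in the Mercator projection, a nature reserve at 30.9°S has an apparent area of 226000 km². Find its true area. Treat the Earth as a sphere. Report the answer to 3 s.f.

166000 km²

The Mercator projection is conformal; its linear scale factor is the same in every direction and equals sec φ = 1/cos φ.
Areal scale = k² = sec²φ = 1/cos²(30.9°) = 1/0.8581² = 1.358.
True area = apparent / (areal scale) = 226000 / 1.358 ≈ 166000 km².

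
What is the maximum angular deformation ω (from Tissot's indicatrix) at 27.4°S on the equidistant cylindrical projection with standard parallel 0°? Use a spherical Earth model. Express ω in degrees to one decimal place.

For the equirectangular projection with φ₀ = 0 (plate carrée), h = 1 along meridians and k = sec φ along parallels.
At 27.4°: h = 1.000, k = 1.126; principal scales a = 1.126, b = 1.000.
sin(ω/2) = (a − b)/(a + b) = 0.1264/2.126 = 0.05943, so ω = 2 arcsin(0.05943) ≈ 6.8°.

6.8°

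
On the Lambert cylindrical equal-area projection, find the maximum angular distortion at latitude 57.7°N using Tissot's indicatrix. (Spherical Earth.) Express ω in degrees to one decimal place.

67.5°

The Lambert cylindrical equal-area projection is the cylindrical equal-area projection with its standard parallel at the equator (φ₀ = 0). Cylindrical equal-area (φ₀ = 0°): h = cos φ / cos 0° along meridians, k = cos 0° / cos φ along parallels; h·k = 1.
At 57.7°: h = 0.5344, k = 1.871; principal scales a = 1.871, b = 0.5344.
sin(ω/2) = (a − b)/(a + b) = 1.337/2.406 = 0.5558, so ω = 2 arcsin(0.5558) ≈ 67.5°.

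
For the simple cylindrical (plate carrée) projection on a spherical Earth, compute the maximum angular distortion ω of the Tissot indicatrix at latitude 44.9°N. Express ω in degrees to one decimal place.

19.7°

Plate carrée maps x = Rλ, y = Rφ. The meridian scale is h = 1 and the parallel scale is k = 1/cos φ = sec φ.
At 44.9°: h = 1.000, k = 1.412; principal scales a = 1.412, b = 1.000.
sin(ω/2) = (a − b)/(a + b) = 0.4118/2.412 = 0.1707, so ω = 2 arcsin(0.1707) ≈ 19.7°.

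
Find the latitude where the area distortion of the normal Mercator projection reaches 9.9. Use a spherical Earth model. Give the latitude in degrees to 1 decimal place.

Mercator areal scale is sec²φ.
sec²φ = 9.9  ⇒  cos²φ = 0.1010  ⇒  cos φ = 0.3178.
φ = arccos(0.3178) ≈ 71.5°.

71.5°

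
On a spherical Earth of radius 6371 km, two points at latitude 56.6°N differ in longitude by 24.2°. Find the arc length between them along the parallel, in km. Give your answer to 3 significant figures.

Arc length along a parallel = R cos φ · Δλ (with Δλ in radians).
= 6371 × cos 56.6° × (24.2° × π/180) = 6371 × 0.5505 × 0.4224 ≈ 1480 km.

1480 km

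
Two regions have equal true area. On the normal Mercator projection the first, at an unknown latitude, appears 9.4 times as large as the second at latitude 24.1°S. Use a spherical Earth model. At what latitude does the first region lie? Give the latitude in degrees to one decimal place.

72.7°

On Mercator, (apparent₁)/(apparent₂) = sec²φ₁ / sec²φ₂ when true areas are equal.
cos²φ₂ / cos²φ₁ = 9.4  ⇒  cos φ₁ = cos 24.1° / √9.4 = 0.9128/3.066 = 0.2977.
φ₁ = arccos(0.2977) ≈ 72.7°.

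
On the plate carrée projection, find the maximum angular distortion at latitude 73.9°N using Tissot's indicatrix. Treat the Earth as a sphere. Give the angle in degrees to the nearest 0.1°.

In the plate carrée (x = Rλ, y = Rφ), meridians are true-scale (h = 1) and parallels are stretched by k = sec φ.
At 73.9°: h = 1.000, k = 3.606; principal scales a = 3.606, b = 1.000.
sin(ω/2) = (a − b)/(a + b) = 2.606/4.606 = 0.5658, so ω = 2 arcsin(0.5658) ≈ 68.9°.

68.9°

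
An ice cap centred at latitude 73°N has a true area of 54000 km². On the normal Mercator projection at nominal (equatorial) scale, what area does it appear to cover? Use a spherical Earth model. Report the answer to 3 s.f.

For Mercator, h = k = sec φ (a conformal cylindrical projection has a single point scale, 1/cos φ).
Areal scale = k² = sec²φ = 1/cos²(73°) = 1/0.2924² = 11.70.
Apparent area = 54000 × 11.70 ≈ 632000 km².

632000 km²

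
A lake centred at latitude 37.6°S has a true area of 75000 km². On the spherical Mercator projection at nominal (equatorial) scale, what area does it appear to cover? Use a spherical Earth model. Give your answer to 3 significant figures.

119000 km²

For Mercator, h = k = sec φ (a conformal cylindrical projection has a single point scale, 1/cos φ).
Areal scale = k² = sec²φ = 1/cos²(37.6°) = 1/0.7923² = 1.593.
Apparent area = 75000 × 1.593 ≈ 119000 km².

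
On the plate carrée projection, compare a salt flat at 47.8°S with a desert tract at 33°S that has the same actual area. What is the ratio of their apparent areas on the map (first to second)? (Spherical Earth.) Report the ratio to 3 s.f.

1.25

For the equirectangular projection with φ₀ = 0 (plate carrée), h = 1 along meridians and k = sec φ along parallels.
Areal scale at 47.8°: h·k = 1.000 × 1.489 = 1.489.
Areal scale at 33°: h·k = 1.000 × 1.192 = 1.192.
Ratio = 1.489/1.192 ≈ 1.25.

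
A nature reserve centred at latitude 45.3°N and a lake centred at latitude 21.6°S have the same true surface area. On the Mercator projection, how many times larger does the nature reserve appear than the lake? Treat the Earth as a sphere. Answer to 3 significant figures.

Mercator is conformal with k = sec φ, so areal scale = k² = sec²φ.
At 45.3°: sec²(45.3°) = 1/0.7034² = 2.021.
At 21.6°: sec²(21.6°) = 1/0.9298² = 1.157.
Ratio = 2.021/1.157 = cos²(21.6°)/cos²(45.3°) ≈ 1.75.

1.75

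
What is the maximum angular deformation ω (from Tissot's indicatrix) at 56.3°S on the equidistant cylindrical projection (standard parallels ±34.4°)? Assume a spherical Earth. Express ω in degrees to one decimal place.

In the equirectangular projection with standard parallel φ₀ = 34.4° (x = Rλ cos φ₀, y = Rφ), meridians are true-scale (h = 1) and the parallel scale is k = cos φ₀ / cos φ.
At 56.3°: h = 1.000, k = 1.487; principal scales a = 1.487, b = 1.000.
sin(ω/2) = (a − b)/(a + b) = 0.4871/2.487 = 0.1959, so ω = 2 arcsin(0.1959) ≈ 22.6°.

22.6°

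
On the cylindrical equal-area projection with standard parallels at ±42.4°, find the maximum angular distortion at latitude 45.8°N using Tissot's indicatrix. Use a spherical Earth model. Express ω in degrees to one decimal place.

6.6°

For cylindrical equal-area with standard parallel φ₀, h = cos φ / cos φ₀ and k = cos φ₀ / cos φ, so h·k = 1.
At 45.8°: h = 0.9441, k = 1.059; principal scales a = 1.059, b = 0.9441.
sin(ω/2) = (a − b)/(a + b) = 0.1151/2.003 = 0.05747, so ω = 2 arcsin(0.05747) ≈ 6.6°.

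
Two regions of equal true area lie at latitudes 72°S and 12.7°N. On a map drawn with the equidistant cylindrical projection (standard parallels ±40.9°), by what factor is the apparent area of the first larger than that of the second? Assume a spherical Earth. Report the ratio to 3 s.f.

3.16

The equidistant cylindrical projection with φ₀ = 40.9° has h = 1 (meridians true) and k = cos φ₀ / cos φ along parallels.
Areal scale at 72°: h·k = 1.000 × 2.446 = 2.446.
Areal scale at 12.7°: h·k = 1.000 × 0.7748 = 0.7748.
Ratio = 2.446/0.7748 ≈ 3.16.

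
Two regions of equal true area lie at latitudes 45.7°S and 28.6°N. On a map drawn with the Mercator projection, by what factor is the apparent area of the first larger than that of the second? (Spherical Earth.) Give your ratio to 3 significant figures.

On Mercator, area is exaggerated by sec²φ = 1/cos²φ.
At 45.7°: sec²(45.7°) = 1/0.6984² = 2.050.
At 28.6°: sec²(28.6°) = 1/0.8780² = 1.297.
Ratio = 2.050/1.297 = cos²(28.6°)/cos²(45.7°) ≈ 1.58.

1.58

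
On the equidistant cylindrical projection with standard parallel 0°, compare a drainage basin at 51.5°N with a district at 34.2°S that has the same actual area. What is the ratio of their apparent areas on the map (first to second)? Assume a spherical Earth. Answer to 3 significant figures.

In the plate carrée (x = Rλ, y = Rφ), meridians are true-scale (h = 1) and parallels are stretched by k = sec φ.
Areal scale at 51.5°: h·k = 1.000 × 1.606 = 1.606.
Areal scale at 34.2°: h·k = 1.000 × 1.209 = 1.209.
Ratio = 1.606/1.209 ≈ 1.33.

1.33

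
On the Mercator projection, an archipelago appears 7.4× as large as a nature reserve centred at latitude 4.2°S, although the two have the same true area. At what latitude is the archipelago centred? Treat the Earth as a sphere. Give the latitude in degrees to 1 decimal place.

68.5°

For equal true areas on Mercator, apparent areas scale as sec²φ, so the ratio is cos²φ₂ / cos²φ₁.
cos²φ₂ / cos²φ₁ = 7.4  ⇒  cos φ₁ = cos 4.2° / √7.4 = 0.9973/2.720 = 0.3666.
φ₁ = arccos(0.3666) ≈ 68.5°.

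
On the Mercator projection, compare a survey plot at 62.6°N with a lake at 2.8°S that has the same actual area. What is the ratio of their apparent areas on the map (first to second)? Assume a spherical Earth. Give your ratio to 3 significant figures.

On Mercator, area is exaggerated by sec²φ = 1/cos²φ.
At 62.6°: sec²(62.6°) = 1/0.4602² = 4.722.
At 2.8°: sec²(2.8°) = 1/0.9988² = 1.002.
Ratio = 4.722/1.002 = cos²(2.8°)/cos²(62.6°) ≈ 4.71.

4.71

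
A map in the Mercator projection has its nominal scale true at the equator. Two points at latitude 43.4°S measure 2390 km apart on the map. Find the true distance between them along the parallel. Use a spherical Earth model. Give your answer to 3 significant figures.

1740 km

The Mercator projection is conformal; its linear scale factor is the same in every direction and equals sec φ = 1/cos φ.
Along the parallel at 43.4°, map distances are exaggerated by k = sec 43.4° = 1.376.
True distance = 2390 / 1.376 = 2390 × cos 43.4° ≈ 1740 km.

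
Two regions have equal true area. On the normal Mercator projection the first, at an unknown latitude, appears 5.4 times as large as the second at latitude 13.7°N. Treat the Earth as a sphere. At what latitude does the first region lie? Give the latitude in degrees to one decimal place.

On Mercator, (apparent₁)/(apparent₂) = sec²φ₁ / sec²φ₂ when true areas are equal.
cos²φ₂ / cos²φ₁ = 5.4  ⇒  cos φ₁ = cos 13.7° / √5.4 = 0.9715/2.324 = 0.4181.
φ₁ = arccos(0.4181) ≈ 65.3°.

65.3°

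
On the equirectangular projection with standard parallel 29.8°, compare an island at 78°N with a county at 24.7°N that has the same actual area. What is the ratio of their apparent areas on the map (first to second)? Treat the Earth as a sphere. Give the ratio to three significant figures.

4.37

The equidistant cylindrical projection with φ₀ = 29.8° has h = 1 (meridians true) and k = cos φ₀ / cos φ along parallels.
Areal scale at 78°: h·k = 1.000 × 4.174 = 4.174.
Areal scale at 24.7°: h·k = 1.000 × 0.9552 = 0.9552.
Ratio = 4.174/0.9552 ≈ 4.37.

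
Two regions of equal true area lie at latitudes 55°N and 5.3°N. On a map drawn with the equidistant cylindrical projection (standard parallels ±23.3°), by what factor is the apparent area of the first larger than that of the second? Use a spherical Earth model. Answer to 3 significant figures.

1.74

In the equirectangular projection with standard parallel φ₀ = 23.3° (x = Rλ cos φ₀, y = Rφ), meridians are true-scale (h = 1) and the parallel scale is k = cos φ₀ / cos φ.
Areal scale at 55°: h·k = 1.000 × 1.601 = 1.601.
Areal scale at 5.3°: h·k = 1.000 × 0.9224 = 0.9224.
Ratio = 1.601/0.9224 ≈ 1.74.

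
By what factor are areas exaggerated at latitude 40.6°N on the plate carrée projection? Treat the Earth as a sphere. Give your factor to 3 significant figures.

For the equirectangular projection with φ₀ = 0 (plate carrée), h = 1 along meridians and k = sec φ along parallels.
Areal scale = h·k = 1 × sec φ; at 40.6°, h = 1.000, k = 1.317, so h·k = 1.317.

1.32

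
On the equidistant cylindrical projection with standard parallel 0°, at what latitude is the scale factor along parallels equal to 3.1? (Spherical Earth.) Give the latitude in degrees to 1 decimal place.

Plate carrée: h = 1, k = sec φ along parallels.
sec φ = 3.1  ⇒  cos φ = 0.3226  ⇒  φ ≈ 71.2°.

71.2°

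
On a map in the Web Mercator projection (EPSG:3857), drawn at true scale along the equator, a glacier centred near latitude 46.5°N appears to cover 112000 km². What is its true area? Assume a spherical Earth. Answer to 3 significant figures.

The Mercator projection is conformal; its linear scale factor is the same in every direction and equals sec φ = 1/cos φ.
Areal scale = k² = sec²φ = 1/cos²(46.5°) = 1/0.6884² = 2.110.
True area = apparent / (areal scale) = 112000 / 2.110 ≈ 53100 km².

53100 km²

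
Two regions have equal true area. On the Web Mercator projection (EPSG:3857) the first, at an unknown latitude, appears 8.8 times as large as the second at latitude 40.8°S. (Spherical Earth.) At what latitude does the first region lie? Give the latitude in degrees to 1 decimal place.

75.2°

Mercator areal scale is sec²φ, so apparent-area ratio = sec²φ₁ / sec²φ₂ = cos²φ₂ / cos²φ₁.
cos²φ₂ / cos²φ₁ = 8.8  ⇒  cos φ₁ = cos 40.8° / √8.8 = 0.7570/2.966 = 0.2552.
φ₁ = arccos(0.2552) ≈ 75.2°.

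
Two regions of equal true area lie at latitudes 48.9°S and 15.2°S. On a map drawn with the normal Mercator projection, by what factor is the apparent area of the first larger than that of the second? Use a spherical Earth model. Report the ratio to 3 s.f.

2.15

Mercator is conformal with k = sec φ, so areal scale = k² = sec²φ.
At 48.9°: sec²(48.9°) = 1/0.6574² = 2.314.
At 15.2°: sec²(15.2°) = 1/0.9650² = 1.074.
Ratio = 2.314/1.074 = cos²(15.2°)/cos²(48.9°) ≈ 2.15.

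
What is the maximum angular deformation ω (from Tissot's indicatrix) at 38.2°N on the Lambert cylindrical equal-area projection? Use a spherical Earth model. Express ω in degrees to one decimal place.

27.4°

The Lambert cylindrical equal-area projection is the cylindrical equal-area projection with its standard parallel at the equator (φ₀ = 0). Cylindrical equal-area (φ₀ = 0°): h = cos φ / cos 0° along meridians, k = cos 0° / cos φ along parallels; h·k = 1.
At 38.2°: h = 0.7859, k = 1.272; principal scales a = 1.272, b = 0.7859.
sin(ω/2) = (a − b)/(a + b) = 0.4866/2.058 = 0.2364, so ω = 2 arcsin(0.2364) ≈ 27.4°.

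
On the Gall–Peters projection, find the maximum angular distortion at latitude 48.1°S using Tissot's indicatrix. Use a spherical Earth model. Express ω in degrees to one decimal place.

6.5°

Gall–Peters is a cylindrical equal-area projection with standard parallels at ±45°. Cylindrical equal-area (φ₀ = 45°): h = cos φ / cos 45° along meridians, k = cos 45° / cos φ along parallels; h·k = 1.
At 48.1°: h = 0.9445, k = 1.059; principal scales a = 1.059, b = 0.9445.
sin(ω/2) = (a − b)/(a + b) = 0.1144/2.003 = 0.05708, so ω = 2 arcsin(0.05708) ≈ 6.5°.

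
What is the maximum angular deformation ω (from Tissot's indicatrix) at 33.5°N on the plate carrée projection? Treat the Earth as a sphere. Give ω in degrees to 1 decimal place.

10.4°

For the equirectangular projection with φ₀ = 0 (plate carrée), h = 1 along meridians and k = sec φ along parallels.
At 33.5°: h = 1.000, k = 1.199; principal scales a = 1.199, b = 1.000.
sin(ω/2) = (a − b)/(a + b) = 0.1992/2.199 = 0.09058, so ω = 2 arcsin(0.09058) ≈ 10.4°.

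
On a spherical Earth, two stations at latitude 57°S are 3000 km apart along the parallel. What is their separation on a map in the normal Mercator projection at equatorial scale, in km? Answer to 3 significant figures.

For Mercator, h = k = sec φ (a conformal cylindrical projection has a single point scale, 1/cos φ).
Along the parallel, k = sec 57° = 1/0.5446 = 1.836.
Map distance = 3000 × 1.836 ≈ 5510 km.

5510 km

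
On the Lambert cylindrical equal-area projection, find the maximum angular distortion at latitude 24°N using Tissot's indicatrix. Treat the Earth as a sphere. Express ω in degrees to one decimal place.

10.3°

The Lambert cylindrical equal-area projection is the cylindrical equal-area projection with its standard parallel at the equator (φ₀ = 0). Cylindrical equal-area (φ₀ = 0°): h = cos φ / cos 0° along meridians, k = cos 0° / cos φ along parallels; h·k = 1.
At 24°: h = 0.9135, k = 1.095; principal scales a = 1.095, b = 0.9135.
sin(ω/2) = (a − b)/(a + b) = 0.1811/2.008 = 0.09018, so ω = 2 arcsin(0.09018) ≈ 10.3°.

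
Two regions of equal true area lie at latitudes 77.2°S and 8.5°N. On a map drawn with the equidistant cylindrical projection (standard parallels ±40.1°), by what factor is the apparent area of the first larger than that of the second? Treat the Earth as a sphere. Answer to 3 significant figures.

With standard parallel φ₀ = 40.1°, the equirectangular projection gives x = Rλ cos φ₀, y = Rφ, so h = 1 and k = cos 40.1° / cos φ.
Areal scale at 77.2°: h·k = 1.000 × 3.453 = 3.453.
Areal scale at 8.5°: h·k = 1.000 × 0.7734 = 0.7734.
Ratio = 3.453/0.7734 ≈ 4.46.

4.46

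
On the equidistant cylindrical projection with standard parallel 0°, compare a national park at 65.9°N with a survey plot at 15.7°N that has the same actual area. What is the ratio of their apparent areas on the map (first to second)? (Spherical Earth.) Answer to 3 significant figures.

In the plate carrée (x = Rλ, y = Rφ), meridians are true-scale (h = 1) and parallels are stretched by k = sec φ.
Areal scale at 65.9°: h·k = 1.000 × 2.449 = 2.449.
Areal scale at 15.7°: h·k = 1.000 × 1.039 = 1.039.
Ratio = 2.449/1.039 ≈ 2.36.

2.36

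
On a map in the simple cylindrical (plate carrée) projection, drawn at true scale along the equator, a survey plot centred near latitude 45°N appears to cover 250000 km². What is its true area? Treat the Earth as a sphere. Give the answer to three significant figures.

In the plate carrée (x = Rλ, y = Rφ), meridians are true-scale (h = 1) and parallels are stretched by k = sec φ.
Areal scale = h·k = 1 × sec φ; at 45°, h = 1.000, k = 1.414, so h·k = 1.414.
True area = apparent / (areal scale) = 250000 / 1.414 ≈ 177000 km².

177000 km²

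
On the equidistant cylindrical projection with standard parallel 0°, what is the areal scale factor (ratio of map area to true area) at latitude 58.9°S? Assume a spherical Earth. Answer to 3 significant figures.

For the equirectangular projection with φ₀ = 0 (plate carrée), h = 1 along meridians and k = sec φ along parallels.
Areal scale = h·k = 1 × sec φ; at 58.9°, h = 1.000, k = 1.936, so h·k = 1.936.

1.94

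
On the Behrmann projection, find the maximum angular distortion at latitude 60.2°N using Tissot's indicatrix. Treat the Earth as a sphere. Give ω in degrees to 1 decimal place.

The Behrmann projection is cylindrical equal-area with φ₀ = 30°. Cylindrical equal-area (φ₀ = 30°): h = cos φ / cos 30° along meridians, k = cos 30° / cos φ along parallels; h·k = 1.
At 60.2°: h = 0.5739, k = 1.743; principal scales a = 1.743, b = 0.5739.
sin(ω/2) = (a − b)/(a + b) = 1.169/2.316 = 0.5045, so ω = 2 arcsin(0.5045) ≈ 60.6°.

60.6°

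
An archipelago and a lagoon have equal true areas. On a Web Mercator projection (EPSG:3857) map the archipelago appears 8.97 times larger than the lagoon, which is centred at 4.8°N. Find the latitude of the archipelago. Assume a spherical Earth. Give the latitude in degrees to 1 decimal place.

Mercator areal scale is sec²φ, so apparent-area ratio = sec²φ₁ / sec²φ₂ = cos²φ₂ / cos²φ₁.
cos²φ₂ / cos²φ₁ = 8.97  ⇒  cos φ₁ = cos 4.8° / √8.97 = 0.9965/2.995 = 0.3327.
φ₁ = arccos(0.3327) ≈ 70.6°.

70.6°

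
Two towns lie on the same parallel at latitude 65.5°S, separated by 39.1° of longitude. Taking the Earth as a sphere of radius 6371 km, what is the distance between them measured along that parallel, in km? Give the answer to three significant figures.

Arc length along a parallel = R cos φ · Δλ (with Δλ in radians).
= 6371 × cos 65.5° × (39.1° × π/180) = 6371 × 0.4147 × 0.6824 ≈ 1800 km.

1800 km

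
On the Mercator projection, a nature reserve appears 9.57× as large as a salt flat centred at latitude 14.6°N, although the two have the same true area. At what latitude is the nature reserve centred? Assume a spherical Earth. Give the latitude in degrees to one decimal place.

On Mercator, (apparent₁)/(apparent₂) = sec²φ₁ / sec²φ₂ when true areas are equal.
cos²φ₂ / cos²φ₁ = 9.57  ⇒  cos φ₁ = cos 14.6° / √9.57 = 0.9677/3.094 = 0.3128.
φ₁ = arccos(0.3128) ≈ 71.8°.

71.8°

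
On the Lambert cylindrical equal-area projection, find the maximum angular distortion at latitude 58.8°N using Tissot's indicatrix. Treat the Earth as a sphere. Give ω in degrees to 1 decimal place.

70.5°

The Lambert cylindrical equal-area projection is the cylindrical equal-area projection with its standard parallel at the equator (φ₀ = 0). A cylindrical equal-area projection with standard parallel φ₀ has meridian scale h = cos φ / cos φ₀ and parallel scale k = cos φ₀ / cos φ (so areas are preserved, h·k = 1).
At 58.8°: h = 0.5180, k = 1.930; principal scales a = 1.930, b = 0.5180.
sin(ω/2) = (a − b)/(a + b) = 1.412/2.448 = 0.5768, so ω = 2 arcsin(0.5768) ≈ 70.5°.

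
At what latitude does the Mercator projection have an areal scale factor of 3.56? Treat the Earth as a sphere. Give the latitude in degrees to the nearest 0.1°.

Mercator areal scale is sec²φ.
sec²φ = 3.56  ⇒  cos²φ = 0.2809  ⇒  cos φ = 0.5300.
φ = arccos(0.5300) ≈ 58.0°.

58.0°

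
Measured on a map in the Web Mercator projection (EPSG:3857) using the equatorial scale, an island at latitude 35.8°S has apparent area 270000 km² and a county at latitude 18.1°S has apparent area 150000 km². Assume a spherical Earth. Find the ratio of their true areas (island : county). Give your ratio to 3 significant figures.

1.31

Since Mercator area scale is 1/cos²φ, the true area equals the apparent area multiplied by cos²φ.
True area of island: 270000 × cos²(35.8°) = 270000 × 0.6578 = 177600 km².
True area of county: 150000 × cos²(18.1°) = 150000 × 0.9035 = 135500 km².
Ratio = 177600 / 135500 ≈ 1.31.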